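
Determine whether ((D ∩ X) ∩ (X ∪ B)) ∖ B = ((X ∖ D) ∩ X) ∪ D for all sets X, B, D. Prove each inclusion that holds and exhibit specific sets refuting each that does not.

Only the forward inclusion holds.

(⟸) This inclusion fails. Take X = {1}, B = ∅, D = ∅; then 1 ∈ ((X ∖ D) ∩ X) ∪ D but 1 ∉ ((D ∩ X) ∩ (X ∪ B)) ∖ B.

(⟹) Let x ∈ ((D ∩ X) ∩ (X ∪ B)) ∖ B. Then x ∈ X ∩ D and x ∉ B, from which x ∈ ((X ∖ D) ∩ X) ∪ D.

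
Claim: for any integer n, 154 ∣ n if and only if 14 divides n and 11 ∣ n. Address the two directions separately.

Equivalent; both directions hold.

[⇐] Suppose 14 ∣ n and 11 ∣ n. Any common multiple of 14 and 11 is a multiple of their lcm; here gcd(14, 11) = 1, so lcm(14, 11) = 14·11 = 154, so 154 ∣ n.

[⇒] If 154 ∣ n, write n = 154q. Since 154 = 11·14, n = 14·(11q), so 14 ∣ n; and since 154 = 14·11, n = 11·(14q), so 11 ∣ n.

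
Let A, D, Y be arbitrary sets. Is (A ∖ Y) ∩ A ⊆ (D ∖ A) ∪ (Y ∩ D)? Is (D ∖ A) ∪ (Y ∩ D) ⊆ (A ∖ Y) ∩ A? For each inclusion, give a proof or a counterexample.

(⊆) fails and (⊇) fails.

(⊆) This inclusion fails. Take A = {1}, D = ∅, Y = ∅; then 1 ∈ (A ∖ Y) ∩ A but 1 ∉ (D ∖ A) ∪ (Y ∩ D).

(⊇) This inclusion fails. Take A = ∅, D = {1}, Y = ∅; then 1 ∈ (D ∖ A) ∪ (Y ∩ D) but 1 ∉ (A ∖ Y) ∩ A.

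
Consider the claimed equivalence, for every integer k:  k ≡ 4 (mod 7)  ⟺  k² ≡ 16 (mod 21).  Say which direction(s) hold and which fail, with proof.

Neither implication holds.

Forward direction. This fails: take k = 18. Then 18 ≡ 4 (mod 7), but 18² = 324 ≡ 9 (mod 21), not 16.

Converse. This fails: take k = 10. Then 10² = 100 ≡ 16 (mod 21), yet 10 ≡ 3 (mod 7), not 4.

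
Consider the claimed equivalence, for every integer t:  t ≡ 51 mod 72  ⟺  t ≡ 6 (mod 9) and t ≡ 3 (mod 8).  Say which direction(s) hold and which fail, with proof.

Both directions hold.

Forward direction. Suppose t ≡ 51 (mod 72); write t = 72j + 51. Since 9 ∣ 72, reducing mod 9 gives t ≡ 51 ≡ 6 (mod 9); since 8 ∣ 72, reducing mod 8 gives t ≡ 51 ≡ 3 (mod 8).

Converse. If t ≡ 6 (mod 9) and t ≡ 3 (mod 8), then by the Chinese remainder theorem t ≡ 51 (mod 72). This is exactly t ≡ 51 (mod 72).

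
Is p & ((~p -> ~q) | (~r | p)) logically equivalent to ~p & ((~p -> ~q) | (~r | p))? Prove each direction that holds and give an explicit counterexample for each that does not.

Forward direction. This fails. Under p = T, r = F, q = F, the left side is true but the right side is false.

Converse. This fails. Under p = F, r = F, q = F, the left side is false but the right side is true.

Neither implication holds.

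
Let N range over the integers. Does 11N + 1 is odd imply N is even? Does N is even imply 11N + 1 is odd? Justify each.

The biconditional holds.

(⟹) Suppose 11N + 1 is odd. Since 11 is odd, 11N and N have the same parity, so 11N + 1 ≡ N + 1 (mod 2). As 1 is odd, 11N + 1 is odd exactly when N is even. Thus N is even.

(⟸) Conversely, suppose N is even; write N = 2j. Then 11N + 1 = 11·(2j) + 1 = 2·11j + 1, which is odd.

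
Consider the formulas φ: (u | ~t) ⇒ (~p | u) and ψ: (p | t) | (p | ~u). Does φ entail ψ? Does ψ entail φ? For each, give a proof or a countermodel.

Forward direction. This fails. Under p = F, t = F, u = T, the left side is true but the right side is false.

Converse. This fails. Under p = T, t = F, u = F, the left side is false but the right side is true.

Neither implication holds.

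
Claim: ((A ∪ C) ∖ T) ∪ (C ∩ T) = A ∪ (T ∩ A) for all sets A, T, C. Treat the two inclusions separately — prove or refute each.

(⊆) fails and (⊇) fails.

(⊆) This inclusion fails. Take A = ∅, T = ∅, C = {1}; then 1 ∈ ((A ∪ C) ∖ T) ∪ (C ∩ T) but 1 ∉ A ∪ (T ∩ A).

(⊇) This inclusion fails. Take A = {1}, T = {1}, C = ∅; then 1 ∈ A ∪ (T ∩ A) but 1 ∉ ((A ∪ C) ∖ T) ∪ (C ∩ T).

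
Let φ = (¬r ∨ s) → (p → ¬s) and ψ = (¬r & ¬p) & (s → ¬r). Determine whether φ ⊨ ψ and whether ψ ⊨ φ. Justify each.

The forward direction fails; the converse holds.

[⇒] This fails. Under r = T, p = F, s = F, the left side is true but the right side is false.

[⇐] Assume the antecedent. If r is true, the antecedent cannot hold. If r is false, the antecedent forces (r = F, p = F, s = F) or (r = F, p = F, s = T), and (¬r ∨ s) → (p → ¬s) holds there. Either way (¬r ∨ s) → (p → ¬s) holds.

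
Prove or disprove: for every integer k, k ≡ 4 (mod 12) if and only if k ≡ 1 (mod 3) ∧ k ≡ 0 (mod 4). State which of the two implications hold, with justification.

Both implications hold.

Converse. If k ≡ 1 (mod 3) and k ≡ 0 (mod 4), then by the Chinese remainder theorem k ≡ 4 (mod 12). This is exactly k ≡ 4 (mod 12).

Forward direction. Suppose k ≡ 4 (mod 12); write k = 12j + 4. Since 3 ∣ 12, reducing mod 3 gives k ≡ 4 ≡ 1 (mod 3); since 4 ∣ 12, reducing mod 4 gives k ≡ 4 ≡ 0 (mod 4).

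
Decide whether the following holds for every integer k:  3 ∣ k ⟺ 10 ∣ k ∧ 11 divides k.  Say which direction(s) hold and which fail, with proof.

Both directions fail.

[⇒] This fails: take k = 3. Certainly 3 ∣ 3, but 10 ∤ 3.

[⇐] This fails: take k = 110. Both 10 ∣ 110 and 11 ∣ 110, yet 110 is not a multiple of 3 (since 110 = 36·3 + 2), so 3 ∤ 110.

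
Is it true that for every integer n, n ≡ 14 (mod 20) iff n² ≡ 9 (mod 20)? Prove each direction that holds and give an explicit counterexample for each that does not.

Neither implication holds.

(⇒) This fails: take n = 14. Then 14 ≡ 14 (mod 20), but 14² = 196 ≡ 16 (mod 20), not 9.

(⇐) This fails: take n = 3. Then 3² = 9 ≡ 9 (mod 20), yet 3 ≡ 3 (mod 20), not 14.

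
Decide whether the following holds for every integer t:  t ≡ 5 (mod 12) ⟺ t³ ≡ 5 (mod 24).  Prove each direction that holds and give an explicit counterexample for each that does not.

The forward direction fails; the converse holds.

[⇒] This fails: take t = 17. Then 17 ≡ 5 (mod 12), but 17³ = 4913 ≡ 17 (mod 24), not 5.

[⇐] Conversely, the residues r modulo 24 with r³ ≡ 5 (mod 24) are exactly {5}, and each is ≡ 5 (mod 12).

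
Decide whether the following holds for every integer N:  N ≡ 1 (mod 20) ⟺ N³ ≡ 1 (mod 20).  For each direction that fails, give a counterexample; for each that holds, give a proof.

Equivalent; both directions hold.

Converse. Suppose N³ ≡ 1 (mod 20). The only residue r in {0, …, 19} with r³ ≡ 1 (mod 20) is r = 1, so N ≡ 1 (mod 20).

Forward direction. Suppose N ≡ 1 (mod 20). Write N = 20j + 1. Then (20j + 1)³ = 8000j³ + 1200j² + 60j + 1 = 20(400j³ + 60j² + 3j) + 1, so N³ ≡ 1 (mod 20).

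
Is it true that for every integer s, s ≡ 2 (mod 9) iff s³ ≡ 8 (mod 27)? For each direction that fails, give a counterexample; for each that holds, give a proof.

[⇐] The residues r modulo 27 with r³ ≡ 8 (mod 27) are exactly {2, 11, 20}, and each is ≡ 2 (mod 9).

[⇒] Suppose s ≡ 2 (mod 9). Working modulo 27, s ∈ {2, 11, 20}; for each such r, r³ ≡ 8 (mod 27).

Equivalent; both directions hold.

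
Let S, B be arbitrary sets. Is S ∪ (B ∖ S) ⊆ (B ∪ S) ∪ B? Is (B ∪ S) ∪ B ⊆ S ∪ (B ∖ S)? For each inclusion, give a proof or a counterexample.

The two sets are equal.

(⟹) Let x ∈ S ∪ (B ∖ S). Then either x ∈ S and x ∉ B; or x ∈ B and x ∉ S; or x ∈ S ∩ B. In each case x ∈ (B ∪ S) ∪ B, so S ∪ (B ∖ S) ⊆ (B ∪ S) ∪ B.

(⟸) Let x ∈ (B ∪ S) ∪ B. Then either x ∈ S and x ∉ B; or x ∈ B and x ∉ S; or x ∈ S ∩ B. In each case x ∈ S ∪ (B ∖ S), so (B ∪ S) ∪ B ⊆ S ∪ (B ∖ S).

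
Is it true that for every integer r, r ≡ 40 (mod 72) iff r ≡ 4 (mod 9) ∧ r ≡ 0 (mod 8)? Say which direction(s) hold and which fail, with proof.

[⇐] If r ≡ 4 (mod 9) and r ≡ 0 (mod 8), then by the Chinese remainder theorem r ≡ 40 (mod 72). This is exactly r ≡ 40 (mod 72).

[⇒] Suppose r ≡ 40 (mod 72); write r = 72j + 40. Since 9 ∣ 72, reducing mod 9 gives r ≡ 40 ≡ 4 (mod 9); since 8 ∣ 72, reducing mod 8 gives r ≡ 40 ≡ 0 (mod 8).

Both directions hold; the statement is true.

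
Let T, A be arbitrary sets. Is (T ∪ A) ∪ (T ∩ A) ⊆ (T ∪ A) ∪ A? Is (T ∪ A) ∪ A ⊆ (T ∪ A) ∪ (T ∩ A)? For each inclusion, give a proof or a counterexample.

Both inclusions hold.

Forward inclusion. Let x ∈ (T ∪ A) ∪ (T ∩ A). Then either x ∈ T and x ∉ A; or x ∈ A and x ∉ T; or x ∈ T ∩ A. In each case x ∈ (T ∪ A) ∪ A, so (T ∪ A) ∪ (T ∩ A) ⊆ (T ∪ A) ∪ A.

Reverse inclusion. Let x ∈ (T ∪ A) ∪ A. Then either x ∈ T and x ∉ A; or x ∈ A and x ∉ T; or x ∈ T ∩ A. In each case x ∈ (T ∪ A) ∪ (T ∩ A), so (T ∪ A) ∪ A ⊆ (T ∪ A) ∪ (T ∩ A).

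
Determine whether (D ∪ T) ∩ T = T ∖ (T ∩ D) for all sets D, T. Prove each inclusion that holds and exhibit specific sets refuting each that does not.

The sets are not equal: only the reverse inclusion holds.

(⊇) Let x ∈ T ∖ (T ∩ D). Then x ∈ T and x ∉ D, from which x ∈ (D ∪ T) ∩ T.

(⊆) This inclusion fails. Take D = {1}, T = {1}; then 1 ∈ (D ∪ T) ∩ T but 1 ∉ T ∖ (T ∩ D).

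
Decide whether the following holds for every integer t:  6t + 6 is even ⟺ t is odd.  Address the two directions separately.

Forward direction. This fails: take t = 6. Then 6t + 6 = 42, which is even, yet t = 6 is even, not odd.

Converse. Suppose t is odd. Since 6 is even, 6t is even for every t, so 6t + 6 has the same parity as 6, which is even. Hence 6t + 6 is even.

Only the converse holds.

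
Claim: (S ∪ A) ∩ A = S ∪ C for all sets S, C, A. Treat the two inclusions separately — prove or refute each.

(⊆) This inclusion fails. Take S = ∅, C = ∅, A = {1}; then 1 ∈ (S ∪ A) ∩ A but 1 ∉ S ∪ C.

(⊇) This inclusion fails. Take S = {1}, C = ∅, A = ∅; then 1 ∈ S ∪ C but 1 ∉ (S ∪ A) ∩ A.

Both inclusions fail.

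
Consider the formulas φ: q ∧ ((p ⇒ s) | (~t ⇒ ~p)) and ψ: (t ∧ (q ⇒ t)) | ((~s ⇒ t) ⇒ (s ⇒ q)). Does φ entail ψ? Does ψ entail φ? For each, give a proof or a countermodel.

The forward direction holds; the converse fails.

(⟹) Assume the antecedent. If q is true, the consequent reduces to true regardless of the other variables. If q is false, the antecedent cannot hold. Either way the consequent holds.

(⟸) This fails. Under q = F, t = F, p = F, s = F, the left side is false but the right side is true.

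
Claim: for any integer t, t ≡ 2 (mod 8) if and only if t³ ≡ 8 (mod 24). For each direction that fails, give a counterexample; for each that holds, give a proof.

Neither implication holds.

Forward direction. This fails: take t = 10. Then 10 ≡ 2 (mod 8), but 10³ = 1000 ≡ 16 (mod 24), not 8.

Converse. This fails: take t = 8. Then 8³ = 512 ≡ 8 (mod 24), yet 8 ≡ 0 (mod 8), not 2.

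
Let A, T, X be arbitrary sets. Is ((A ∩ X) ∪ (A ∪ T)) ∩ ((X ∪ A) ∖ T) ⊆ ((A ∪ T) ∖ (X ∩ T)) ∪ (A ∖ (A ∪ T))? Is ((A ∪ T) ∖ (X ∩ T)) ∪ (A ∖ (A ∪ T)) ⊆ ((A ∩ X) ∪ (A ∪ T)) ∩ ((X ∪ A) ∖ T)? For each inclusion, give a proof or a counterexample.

(⟸) This inclusion fails. Take A = ∅, T = {1}, X = ∅; then 1 ∈ ((A ∪ T) ∖ (X ∩ T)) ∪ (A ∖ (A ∪ T)) but 1 ∉ ((A ∩ X) ∪ (A ∪ T)) ∩ ((X ∪ A) ∖ T).

(⟹) Let x ∈ ((A ∩ X) ∪ (A ∪ T)) ∩ ((X ∪ A) ∖ T). Then either x ∈ A and x ∉ T, X; or x ∈ A ∩ X and x ∉ T. In each case x ∈ ((A ∪ T) ∖ (X ∩ T)) ∪ (A ∖ (A ∪ T)), so ((A ∩ X) ∪ (A ∪ T)) ∩ ((X ∪ A) ∖ T) ⊆ ((A ∪ T) ∖ (X ∩ T)) ∪ (A ∖ (A ∪ T)).

The sets are not equal: only the forward inclusion holds.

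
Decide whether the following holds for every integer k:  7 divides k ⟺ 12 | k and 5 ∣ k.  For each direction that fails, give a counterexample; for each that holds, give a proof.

(→) This fails: take k = 7. Certainly 7 ∣ 7, but 12 ∤ 7.

(←) This fails: take k = 60. Both 12 ∣ 60 and 5 ∣ 60, yet 60 is not a multiple of 7 (since 60 = 8·7 + 4), so 7 ∤ 60.

(⇒) fails and (⇐) fails.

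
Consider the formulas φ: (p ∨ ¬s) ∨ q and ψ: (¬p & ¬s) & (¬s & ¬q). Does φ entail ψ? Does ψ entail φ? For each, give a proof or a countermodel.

(⇒) This fails. Under p = T, q = F, s = F, the left side is true but the right side is false.

(⇐) Assume the antecedent. If p is true, the antecedent cannot hold. If p is false, the antecedent forces (p = F, q = F, s = F), and (p ∨ ¬s) ∨ q holds there. Either way (p ∨ ¬s) ∨ q holds.

The forward direction fails; the converse holds.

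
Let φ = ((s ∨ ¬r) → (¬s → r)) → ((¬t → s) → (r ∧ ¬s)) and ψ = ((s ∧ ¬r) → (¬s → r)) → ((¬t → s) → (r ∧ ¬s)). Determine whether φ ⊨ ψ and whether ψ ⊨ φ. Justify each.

[⇒] This fails. Under r = F, s = F, t = T, the left side is true but the right side is false.

[⇐] Assume the antecedent. If r is true, the antecedent forces (r = T, s = F, t = F) or (r = T, s = F, t = T), and the consequent holds there. If r is false, the antecedent forces (r = F, s = F, t = F), and the consequent holds there. Either way the consequent holds.

(⇒) fails; (⇐) holds.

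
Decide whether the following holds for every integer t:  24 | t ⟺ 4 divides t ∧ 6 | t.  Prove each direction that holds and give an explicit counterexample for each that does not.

[⇒] If 24 ∣ t, write t = 24q. Since 24 = 6·4, t = 4·(6q), so 4 ∣ t; and since 24 = 4·6, t = 6·(4q), so 6 ∣ t.

[⇐] This fails: take t = 12. Both 4 ∣ 12 and 6 ∣ 12, yet 12 is not a multiple of 24 (since 12 = 0·24 + 12), so 24 ∤ 12.

Only the forward implication holds.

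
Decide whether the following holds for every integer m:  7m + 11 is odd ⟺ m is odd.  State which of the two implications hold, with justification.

Neither implication holds.

(→) This fails: m = 4 gives 7m + 11 = 39, which is odd, but 4 is even, not odd.

(←) This also fails: m = 5 is odd, but 7m + 11 = 46 is even, not odd.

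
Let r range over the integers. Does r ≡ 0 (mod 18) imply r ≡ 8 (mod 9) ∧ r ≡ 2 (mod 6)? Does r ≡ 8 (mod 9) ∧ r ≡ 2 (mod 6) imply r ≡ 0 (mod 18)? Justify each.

(⇒) fails and (⇐) fails.

Forward direction. This fails: r = 0 gives 0 ≡ 0 (mod 18) but 0 ≡ 0 (mod 9), so the conjunction on the right does not hold.

Converse. This fails: r = 8 satisfies both congruences on the right (8 ≡ 8 mod 9 and 8 ≡ 2 mod 6) yet 8 ≡ 8 (mod 18), not 0.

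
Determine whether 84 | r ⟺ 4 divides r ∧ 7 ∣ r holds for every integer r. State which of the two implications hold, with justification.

(⇒) holds; (⇐) fails.

[⇐] This fails: take r = 28. Both 4 ∣ 28 and 7 ∣ 28, yet 28 is not a multiple of 84 (since 28 = 0·84 + 28), so 84 ∤ 28.

[⇒] If 84 ∣ r, write r = 84q. Since 84 = 21·4, r = 4·(21q), so 4 ∣ r; and since 84 = 12·7, r = 7·(12q), so 7 ∣ r.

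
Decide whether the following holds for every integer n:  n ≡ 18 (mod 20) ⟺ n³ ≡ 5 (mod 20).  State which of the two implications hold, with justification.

(⇒) This fails: take n = 18. Then 18 ≡ 18 (mod 20), but 18³ = 5832 ≡ 12 (mod 20), not 5.

(⇐) This fails: take n = 5. Then 5³ = 125 ≡ 5 (mod 20), yet 5 ≡ 5 (mod 20), not 18.

Both directions fail.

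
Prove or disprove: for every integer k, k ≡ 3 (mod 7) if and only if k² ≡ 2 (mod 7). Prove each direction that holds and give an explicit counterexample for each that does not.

Not equivalent: only (⇒) holds.

Forward direction. Suppose k ≡ 3 (mod 7). Write k = 7j + 3. Then (7j + 3)² = 49j² + 42j + 9 = 7(7j² + 6j + 1) + 2, so k² ≡ 2 (mod 7).

Converse. This fails: take k = 4. Then 4² = 16 ≡ 2 (mod 7), yet 4 ≡ 4 (mod 7), not 3.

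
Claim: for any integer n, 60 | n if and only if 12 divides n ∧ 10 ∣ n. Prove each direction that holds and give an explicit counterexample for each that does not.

The biconditional holds.

[⇒] If 60 ∣ n, write n = 60q. Since 60 = 5·12, n = 12·(5q), so 12 ∣ n; and since 60 = 6·10, n = 10·(6q), so 10 ∣ n.

[⇐] Suppose 12 ∣ n and 10 ∣ n. Any common multiple of 12 and 10 is a multiple of their lcm; here lcm(12, 10) = 12·10/gcd(12, 10) = 120/2 = 60, so 60 ∣ n.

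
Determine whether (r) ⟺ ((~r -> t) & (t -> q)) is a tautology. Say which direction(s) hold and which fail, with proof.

Neither direction holds.

Forward direction. This fails. Under r = T, t = T, q = F, the left side is true but the right side is false.

Converse. This fails. Under r = F, t = T, q = T, the left side is false but the right side is true.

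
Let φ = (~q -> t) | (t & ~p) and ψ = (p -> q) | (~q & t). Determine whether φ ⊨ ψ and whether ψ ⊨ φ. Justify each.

Forward direction. Assume the antecedent. If t is true, (p -> q) | (~q & t) reduces to true regardless of the other variables. If t is false, the antecedent forces (p = F, t = F, q = T) or (p = T, t = F, q = T), and (p -> q) | (~q & t) holds there. Either way (p -> q) | (~q & t) holds.

Converse. This fails. Under p = F, t = F, q = F, the left side is false but the right side is true.

Only the forward direction holds.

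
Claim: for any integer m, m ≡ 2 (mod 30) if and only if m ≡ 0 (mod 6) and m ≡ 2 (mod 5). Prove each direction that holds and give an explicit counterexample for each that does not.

(⟹) This fails: m = 2 gives 2 ≡ 2 (mod 30) but 2 ≡ 2 (mod 6), so the conjunction on the right does not hold.

(⟸) This fails: m = 12 satisfies both congruences on the right (12 ≡ 0 mod 6 and 12 ≡ 2 mod 5) yet 12 ≡ 12 (mod 30), not 2.

(⇒) fails and (⇐) fails.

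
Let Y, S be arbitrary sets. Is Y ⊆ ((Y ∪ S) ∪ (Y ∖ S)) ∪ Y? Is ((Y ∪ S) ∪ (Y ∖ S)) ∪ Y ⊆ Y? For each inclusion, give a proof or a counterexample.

The sets are not equal: only the forward inclusion holds.

(⊆) Let x ∈ Y. Then either x ∈ Y and x ∉ S; or x ∈ Y ∩ S. In each case x ∈ ((Y ∪ S) ∪ (Y ∖ S)) ∪ Y, so Y ⊆ ((Y ∪ S) ∪ (Y ∖ S)) ∪ Y.

(⊇) This inclusion fails. Take Y = ∅, S = {1}; then 1 ∈ ((Y ∪ S) ∪ (Y ∖ S)) ∪ Y but 1 ∉ Y.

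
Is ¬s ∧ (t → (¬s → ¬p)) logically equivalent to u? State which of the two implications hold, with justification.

(⟹) This fails. Under u = F, p = F, s = F, t = F, the left side is true but the right side is false.

(⟸) This fails. Under u = T, p = F, s = T, t = F, the left side is false but the right side is true.

Both directions fail.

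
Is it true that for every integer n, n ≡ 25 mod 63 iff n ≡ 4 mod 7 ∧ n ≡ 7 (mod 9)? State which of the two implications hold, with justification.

[⇐] If n ≡ 4 (mod 7) and n ≡ 7 (mod 9), then by the Chinese remainder theorem n ≡ 25 (mod 63). This is exactly n ≡ 25 (mod 63).

[⇒] Suppose n ≡ 25 (mod 63); write n = 63j + 25. Since 7 ∣ 63, reducing mod 7 gives n ≡ 25 ≡ 4 (mod 7); since 9 ∣ 63, reducing mod 9 gives n ≡ 25 ≡ 7 (mod 9).

Equivalent; both directions hold.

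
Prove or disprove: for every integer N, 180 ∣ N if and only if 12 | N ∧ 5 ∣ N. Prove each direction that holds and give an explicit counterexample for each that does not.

Not equivalent: only (⇒) holds.

Forward direction. If 180 ∣ N, write N = 180q. Since 180 = 15·12, N = 12·(15q), so 12 ∣ N; and since 180 = 36·5, N = 5·(36q), so 5 ∣ N.

Converse. This fails: take N = 60. Both 12 ∣ 60 and 5 ∣ 60, yet 60 is not a multiple of 180 (since 60 = 0·180 + 60), so 180 ∤ 60.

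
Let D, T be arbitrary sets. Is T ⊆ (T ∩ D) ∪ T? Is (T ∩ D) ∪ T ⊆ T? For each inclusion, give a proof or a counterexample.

Both inclusions hold; the sets are equal.

(⊆) Let x ∈ T. Then either x ∈ T and x ∉ D; or x ∈ D ∩ T. In each case x ∈ (T ∩ D) ∪ T, so T ⊆ (T ∩ D) ∪ T.

(⊇) Let x ∈ (T ∩ D) ∪ T. Then either x ∈ T and x ∉ D; or x ∈ D ∩ T. In each case x ∈ T, so (T ∩ D) ∪ T ⊆ T.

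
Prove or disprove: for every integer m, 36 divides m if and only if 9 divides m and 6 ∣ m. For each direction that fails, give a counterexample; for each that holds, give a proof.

Only the forward implication holds.

(→) If 36 ∣ m, write m = 36q. Since 36 = 4·9, m = 9·(4q), so 9 ∣ m; and since 36 = 6·6, m = 6·(6q), so 6 ∣ m.

(←) This fails: take m = 18. Both 9 ∣ 18 and 6 ∣ 18, yet 18 is not a multiple of 36 (since 18 = 0·36 + 18), so 36 ∤ 18.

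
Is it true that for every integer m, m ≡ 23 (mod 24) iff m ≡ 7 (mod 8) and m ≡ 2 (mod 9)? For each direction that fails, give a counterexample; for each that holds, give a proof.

Forward direction. This fails: m = 71 gives 71 ≡ 23 (mod 24) but 71 ≡ 8 (mod 9), so the conjunction on the right does not hold.

Converse. If m ≡ 7 (mod 8) and m ≡ 2 (mod 9), then by the Chinese remainder theorem m ≡ 47 (mod 72). Since 47 ≡ 23 (mod 24) and 24 ∣ 72, we get m ≡ 23 (mod 24).

Only the converse holds.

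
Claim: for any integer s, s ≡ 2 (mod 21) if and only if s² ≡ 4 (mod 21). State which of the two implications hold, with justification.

Only the forward direction holds.

(→) Suppose s ≡ 2 (mod 21). Write s = 21j + 2. Then (21j + 2)² = 441j² + 84j + 4 = 21(21j² + 4j) + 4, so s² ≡ 4 (mod 21).

(←) This fails: take s = 5. Then 5² = 25 ≡ 4 (mod 21), yet 5 ≡ 5 (mod 21), not 2.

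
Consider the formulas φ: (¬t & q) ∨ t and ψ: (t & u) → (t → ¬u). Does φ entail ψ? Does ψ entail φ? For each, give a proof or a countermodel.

[⇒] This fails. Under t = T, q = F, u = T, the left side is true but the right side is false.

[⇐] This fails. Under t = F, q = F, u = F, the left side is false but the right side is true.

Neither implication holds.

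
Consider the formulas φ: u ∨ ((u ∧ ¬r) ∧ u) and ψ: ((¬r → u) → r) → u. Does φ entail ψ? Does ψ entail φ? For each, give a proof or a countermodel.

Forward direction. Assume the antecedent. If r is true, the antecedent forces (r = T, u = T), and ((¬r → u) → r) → u holds there. If r is false, the antecedent forces (r = F, u = T), and ((¬r → u) → r) → u holds there. Either way ((¬r → u) → r) → u holds.

Converse. Assume the antecedent. If r is true, the antecedent forces (r = T, u = T), and u ∨ ((u ∧ ¬r) ∧ u) holds there. If r is false, the antecedent forces (r = F, u = T), and u ∨ ((u ∧ ¬r) ∧ u) holds there. Either way u ∨ ((u ∧ ¬r) ∧ u) holds.

Both implications hold.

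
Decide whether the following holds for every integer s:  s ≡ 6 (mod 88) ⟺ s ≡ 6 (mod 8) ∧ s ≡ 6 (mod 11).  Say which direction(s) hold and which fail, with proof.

(⇒) Suppose s ≡ 6 (mod 88); write s = 88j + 6. Since 8 ∣ 88, reducing mod 8 gives s ≡ 6 (mod 8); since 11 ∣ 88, reducing mod 11 gives s ≡ 6 (mod 11).

(⇐) Conversely, if s ≡ 6 (mod 8) and s ≡ 6 (mod 11), then by the Chinese remainder theorem s ≡ 6 (mod 88). This is exactly s ≡ 6 (mod 88).

Both directions hold; the statement is true.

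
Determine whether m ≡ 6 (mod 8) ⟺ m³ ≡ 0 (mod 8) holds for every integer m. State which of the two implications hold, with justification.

[⇒] Suppose m ≡ 6 (mod 8). Write m = 8j + 6. Then (8j + 6)³ = 512j³ + 1152j² + 864j + 216 = 8(64j³ + 144j² + 108j + 27) + 0, so m³ ≡ 0 (mod 8).

[⇐] This fails: take m = 0. Then 0³ = 0 ≡ 0 (mod 8), yet 0 ≡ 0 (mod 8), not 6.

Only the forward implication holds.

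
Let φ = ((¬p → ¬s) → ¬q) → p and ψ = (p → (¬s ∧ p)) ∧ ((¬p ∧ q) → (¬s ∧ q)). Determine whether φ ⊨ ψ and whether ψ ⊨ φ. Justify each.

Neither direction holds.

(⇒) This fails. Under s = T, p = T, q = F, the left side is true but the right side is false.

(⇐) This fails. Under s = F, p = F, q = F, the left side is false but the right side is true.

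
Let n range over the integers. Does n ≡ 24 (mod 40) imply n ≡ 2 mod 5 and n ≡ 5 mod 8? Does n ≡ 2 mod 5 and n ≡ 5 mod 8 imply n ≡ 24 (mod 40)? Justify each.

(→) This fails: n = 24 gives 24 ≡ 24 (mod 40) but 24 ≡ 4 (mod 5), so the conjunction on the right does not hold.

(←) This fails: n = 37 satisfies both congruences on the right (37 ≡ 2 mod 5 and 37 ≡ 5 mod 8) yet 37 ≡ 37 (mod 40), not 24.

(⇒) fails and (⇐) fails.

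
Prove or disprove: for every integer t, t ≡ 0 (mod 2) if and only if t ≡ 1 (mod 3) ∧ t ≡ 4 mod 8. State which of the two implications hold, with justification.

(⟹) This fails: t = 0 gives 0 ≡ 0 (mod 2) but 0 ≡ 0 (mod 3), so the conjunction on the right does not hold.

(⟸) Conversely, if t ≡ 1 (mod 3) and t ≡ 4 (mod 8), then by the Chinese remainder theorem t ≡ 4 (mod 24). Since 4 ≡ 0 (mod 2) and 2 ∣ 24, we get t ≡ 0 (mod 2).

(⇒) fails; (⇐) holds.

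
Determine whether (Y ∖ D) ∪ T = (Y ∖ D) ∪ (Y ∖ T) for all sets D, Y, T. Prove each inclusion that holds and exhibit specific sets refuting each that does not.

Forward inclusion. This inclusion fails. Take D = ∅, Y = ∅, T = {1}; then 1 ∈ (Y ∖ D) ∪ T but 1 ∉ (Y ∖ D) ∪ (Y ∖ T).

Reverse inclusion. This inclusion fails. Take D = {1}, Y = {1}, T = ∅; then 1 ∈ (Y ∖ D) ∪ (Y ∖ T) but 1 ∉ (Y ∖ D) ∪ T.

Neither inclusion holds.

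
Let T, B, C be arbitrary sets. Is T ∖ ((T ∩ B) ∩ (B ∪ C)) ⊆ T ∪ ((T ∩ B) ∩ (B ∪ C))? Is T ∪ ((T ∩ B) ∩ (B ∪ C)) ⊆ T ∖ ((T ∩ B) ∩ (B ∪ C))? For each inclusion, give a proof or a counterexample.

(⟸) This inclusion fails. Take T = {1}, B = {1}, C = ∅; then 1 ∈ T ∪ ((T ∩ B) ∩ (B ∪ C)) but 1 ∉ T ∖ ((T ∩ B) ∩ (B ∪ C)).

(⟹) Let x ∈ T ∖ ((T ∩ B) ∩ (B ∪ C)). Then either x ∈ T and x ∉ B, C; or x ∈ T ∩ C and x ∉ B. In each case x ∈ T ∪ ((T ∩ B) ∩ (B ∪ C)), so T ∖ ((T ∩ B) ∩ (B ∪ C)) ⊆ T ∪ ((T ∩ B) ∩ (B ∪ C)).

(⊆) holds; (⊇) fails.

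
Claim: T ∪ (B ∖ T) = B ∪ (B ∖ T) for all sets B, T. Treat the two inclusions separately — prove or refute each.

(⊆) fails; (⊇) holds.

(⟸) Let x ∈ B ∪ (B ∖ T). Then either x ∈ B and x ∉ T; or x ∈ B ∩ T. In each case x ∈ T ∪ (B ∖ T), so B ∪ (B ∖ T) ⊆ T ∪ (B ∖ T).

(⟹) This inclusion fails. Take B = ∅, T = {1}; then 1 ∈ T ∪ (B ∖ T) but 1 ∉ B ∪ (B ∖ T).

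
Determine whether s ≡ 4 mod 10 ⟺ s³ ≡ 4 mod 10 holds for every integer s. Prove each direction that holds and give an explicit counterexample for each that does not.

[⇒] Suppose s ≡ 4 mod 10. Write s = 10j + 4. Then (10j + 4)³ = 1000j³ + 1200j² + 480j + 64 = 10(100j³ + 120j² + 48j + 6) + 4, so s³ ≡ 4 (mod 10).

[⇐] For the converse, argue contrapositively. If s ≢ 4 (mod 10), then s is congruent to one of 0, 1, 2, 3, 5, 6, 7, 8, 9 modulo 10, and these give s³ ≡ 0, 1, 8, 7, 5, 6, 3, 2, 9 respectively — never 4.

Both directions hold; the statement is true.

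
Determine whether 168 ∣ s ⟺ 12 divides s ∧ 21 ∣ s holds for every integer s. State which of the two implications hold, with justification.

Only the forward direction holds.

(→) If 168 ∣ s, write s = 168q. Since 168 = 14·12, s = 12·(14q), so 12 ∣ s; and since 168 = 8·21, s = 21·(8q), so 21 ∣ s.

(←) This fails: take s = 84. Both 12 ∣ 84 and 21 ∣ 84, yet 84 is not a multiple of 168 (since 84 = 0·168 + 84), so 168 ∤ 84.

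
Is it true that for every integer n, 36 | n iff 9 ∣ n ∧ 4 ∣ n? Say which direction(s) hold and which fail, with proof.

(←) Suppose 9 ∣ n and 4 ∣ n. Any common multiple of 9 and 4 is a multiple of their lcm; here gcd(9, 4) = 1, so lcm(9, 4) = 9·4 = 36, so 36 ∣ n.

(→) If 36 ∣ n, write n = 36q. Since 36 = 4·9, n = 9·(4q), so 9 ∣ n; and since 36 = 9·4, n = 4·(9q), so 4 ∣ n.

Both implications hold.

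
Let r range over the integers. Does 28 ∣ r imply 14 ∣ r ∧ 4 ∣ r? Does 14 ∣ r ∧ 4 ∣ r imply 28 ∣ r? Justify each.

Equivalent; both directions hold.

(⇐) Suppose 14 ∣ r and 4 ∣ r. Any common multiple of 14 and 4 is a multiple of their lcm; here lcm(14, 4) = 14·4/gcd(14, 4) = 56/2 = 28, so 28 ∣ r.

(⇒) If 28 ∣ r, write r = 28q. Since 28 = 2·14, r = 14·(2q), so 14 ∣ r; and since 28 = 7·4, r = 4·(7q), so 4 ∣ r.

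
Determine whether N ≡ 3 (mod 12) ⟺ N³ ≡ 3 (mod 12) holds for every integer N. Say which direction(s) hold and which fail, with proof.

[⇒] Suppose N ≡ 3 (mod 12). Write N = 12j + 3. Then (12j + 3)³ = 1728j³ + 1296j² + 324j + 27 = 12(144j³ + 108j² + 27j + 2) + 3, so N³ ≡ 3 (mod 12).

[⇐] Conversely, suppose N³ ≡ 3 (mod 12). The only residue r in {0, …, 11} with r³ ≡ 3 (mod 12) is r = 3, so N ≡ 3 (mod 12).

Both implications hold.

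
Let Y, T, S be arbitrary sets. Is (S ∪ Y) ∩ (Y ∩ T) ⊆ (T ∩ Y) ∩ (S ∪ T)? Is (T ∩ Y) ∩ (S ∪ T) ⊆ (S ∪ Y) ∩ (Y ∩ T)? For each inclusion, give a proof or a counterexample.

Both inclusions hold.

(⊇) Let x ∈ (T ∩ Y) ∩ (S ∪ T). Then either x ∈ Y ∩ T and x ∉ S; or x ∈ Y ∩ T ∩ S. In each case x ∈ (S ∪ Y) ∩ (Y ∩ T), so (T ∩ Y) ∩ (S ∪ T) ⊆ (S ∪ Y) ∩ (Y ∩ T).

(⊆) Let x ∈ (S ∪ Y) ∩ (Y ∩ T). Then either x ∈ Y ∩ T and x ∉ S; or x ∈ Y ∩ T ∩ S. In each case x ∈ (T ∩ Y) ∩ (S ∪ T), so (S ∪ Y) ∩ (Y ∩ T) ⊆ (T ∩ Y) ∩ (S ∪ T).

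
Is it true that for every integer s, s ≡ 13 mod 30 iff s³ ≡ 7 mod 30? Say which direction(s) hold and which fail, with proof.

(⟸) Suppose s³ ≡ 7 (mod 30). The only residue r in {0, …, 29} with r³ ≡ 7 (mod 30) is r = 13, so s ≡ 13 (mod 30).

(⟹) Suppose s ≡ 13 mod 30. Write s = 30j + 13. Then (30j + 13)³ = 27000j³ + 35100j² + 15210j + 2197 = 30(900j³ + 1170j² + 507j + 73) + 7, so s³ ≡ 7 (mod 30).

Both directions hold; the statement is true.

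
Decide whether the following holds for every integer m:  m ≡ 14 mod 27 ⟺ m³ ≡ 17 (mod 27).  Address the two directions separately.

(⟹) Suppose m ≡ 14 mod 27. Write m = 27j + 14. Then (27j + 14)³ = 19683j³ + 30618j² + 15876j + 2744 = 27(729j³ + 1134j² + 588j + 101) + 17, so m³ ≡ 17 (mod 27).

(⟸) This fails: take m = 5. Then 5³ = 125 ≡ 17 (mod 27), yet 5 ≡ 5 (mod 27), not 14.

The forward direction holds; the converse fails.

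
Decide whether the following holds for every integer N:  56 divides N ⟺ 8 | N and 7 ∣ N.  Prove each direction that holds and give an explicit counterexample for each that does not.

The biconditional holds.

Forward direction. If 56 ∣ N, write N = 56q. Since 56 = 7·8, N = 8·(7q), so 8 ∣ N; and since 56 = 8·7, N = 7·(8q), so 7 ∣ N.

Converse. Suppose 8 ∣ N and 7 ∣ N. Any common multiple of 8 and 7 is a multiple of their lcm; here gcd(8, 7) = 1, so lcm(8, 7) = 8·7 = 56, so 56 ∣ N.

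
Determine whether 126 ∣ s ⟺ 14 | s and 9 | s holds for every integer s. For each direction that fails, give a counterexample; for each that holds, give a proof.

Equivalent; both directions hold.

(→) If 126 ∣ s, write s = 126q. Since 126 = 9·14, s = 14·(9q), so 14 ∣ s; and since 126 = 14·9, s = 9·(14q), so 9 ∣ s.

(←) Suppose 14 ∣ s and 9 ∣ s. Any common multiple of 14 and 9 is a multiple of their lcm; here gcd(14, 9) = 1, so lcm(14, 9) = 14·9 = 126, so 126 ∣ s.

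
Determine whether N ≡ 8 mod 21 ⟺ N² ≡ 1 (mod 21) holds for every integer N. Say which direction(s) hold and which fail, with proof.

(⇒) holds; (⇐) fails.

(⟹) Suppose N ≡ 8 mod 21. Write N = 21j + 8. Then (21j + 8)² = 441j² + 336j + 64 = 21(21j² + 16j + 3) + 1, so N² ≡ 1 (mod 21).

(⟸) This fails: take N = 1. Then 1² = 1 ≡ 1 (mod 21), yet 1 ≡ 1 (mod 21), not 8.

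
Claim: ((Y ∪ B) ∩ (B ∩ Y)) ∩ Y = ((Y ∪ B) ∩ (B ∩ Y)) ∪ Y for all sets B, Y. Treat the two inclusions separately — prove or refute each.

The sets are not equal: only the forward inclusion holds.

(⟸) This inclusion fails. Take B = ∅, Y = {1}; then 1 ∈ ((Y ∪ B) ∩ (B ∩ Y)) ∪ Y but 1 ∉ ((Y ∪ B) ∩ (B ∩ Y)) ∩ Y.

(⟹) Let x ∈ ((Y ∪ B) ∩ (B ∩ Y)) ∩ Y. Then x ∈ B ∩ Y, from which x ∈ ((Y ∪ B) ∩ (B ∩ Y)) ∪ Y.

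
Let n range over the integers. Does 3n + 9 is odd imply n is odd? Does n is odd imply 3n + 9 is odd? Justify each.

(⇒) This fails: n = 0 gives 3n + 9 = 9, which is odd, but 0 is even, not odd.

(⇐) This also fails: n = 7 is odd, but 3n + 9 = 30 is even, not odd.

(⇒) fails and (⇐) fails.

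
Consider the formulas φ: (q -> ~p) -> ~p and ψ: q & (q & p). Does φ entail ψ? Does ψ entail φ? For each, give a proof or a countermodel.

(⟹) This fails. Under q = F, p = F, the left side is true but the right side is false.

(⟸) Assume the antecedent. If q is true, (q -> ~p) -> ~p reduces to true regardless of the other variables. If q is false, the antecedent cannot hold. Either way (q -> ~p) -> ~p holds.

Not equivalent: only (⇐) holds.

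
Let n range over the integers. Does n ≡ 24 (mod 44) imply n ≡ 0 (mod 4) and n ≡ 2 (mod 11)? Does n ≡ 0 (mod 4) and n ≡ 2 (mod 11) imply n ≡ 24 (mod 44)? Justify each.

Forward direction. Suppose n ≡ 24 (mod 44); write n = 44j + 24. Since 4 ∣ 44, reducing mod 4 gives n ≡ 24 ≡ 0 (mod 4); since 11 ∣ 44, reducing mod 11 gives n ≡ 24 ≡ 2 (mod 11).

Converse. If n ≡ 0 (mod 4) and n ≡ 2 (mod 11), then by the Chinese remainder theorem n ≡ 24 (mod 44). This is exactly n ≡ 24 (mod 44).

The biconditional holds.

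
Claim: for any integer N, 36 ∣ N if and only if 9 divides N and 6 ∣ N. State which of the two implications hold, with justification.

[⇐] This fails: take N = 18. Both 9 ∣ 18 and 6 ∣ 18, yet 18 is not a multiple of 36 (since 18 = 0·36 + 18), so 36 ∤ 18.

[⇒] If 36 ∣ N, write N = 36q. Since 36 = 4·9, N = 9·(4q), so 9 ∣ N; and since 36 = 6·6, N = 6·(6q), so 6 ∣ N.

Only the forward implication holds.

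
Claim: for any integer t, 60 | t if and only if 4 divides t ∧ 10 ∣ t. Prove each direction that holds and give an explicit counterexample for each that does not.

[⇒] If 60 ∣ t, write t = 60q. Since 60 = 15·4, t = 4·(15q), so 4 ∣ t; and since 60 = 6·10, t = 10·(6q), so 10 ∣ t.

[⇐] This fails: take t = 20. Both 4 ∣ 20 and 10 ∣ 20, yet 20 is not a multiple of 60 (since 20 = 0·60 + 20), so 60 ∤ 20.

Not equivalent: only (⇒) holds.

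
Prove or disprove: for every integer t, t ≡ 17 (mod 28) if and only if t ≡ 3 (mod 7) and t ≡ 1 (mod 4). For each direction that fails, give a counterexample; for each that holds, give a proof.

The biconditional holds.

(⇒) Suppose t ≡ 17 (mod 28); write t = 28j + 17. Since 7 ∣ 28, reducing mod 7 gives t ≡ 17 ≡ 3 (mod 7); since 4 ∣ 28, reducing mod 4 gives t ≡ 17 ≡ 1 (mod 4).

(⇐) Conversely, if t ≡ 3 (mod 7) and t ≡ 1 (mod 4), then by the Chinese remainder theorem t ≡ 17 (mod 28). This is exactly t ≡ 17 (mod 28).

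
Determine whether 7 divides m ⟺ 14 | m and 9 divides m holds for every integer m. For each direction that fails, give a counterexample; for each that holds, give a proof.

Not equivalent: only (⇐) holds.

Forward direction. This fails: take m = 7. Certainly 7 ∣ 7, but 14 ∤ 7.

Converse. Suppose 14 ∣ m and 9 ∣ m. Any common multiple of 14 and 9 is a multiple of their lcm; here gcd(14, 9) = 1, so lcm(14, 9) = 14·9 = 126, so 126 ∣ m. Since 7 ∣ 126, it follows that 7 ∣ m.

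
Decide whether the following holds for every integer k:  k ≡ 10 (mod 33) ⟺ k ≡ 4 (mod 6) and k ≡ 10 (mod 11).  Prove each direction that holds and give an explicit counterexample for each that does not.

(⟹) This fails: k = 43 gives 43 ≡ 10 (mod 33) but 43 ≡ 1 (mod 6), so the conjunction on the right does not hold.

(⟸) Conversely, if k ≡ 4 (mod 6) and k ≡ 10 (mod 11), then by the Chinese remainder theorem k ≡ 10 (mod 66). Since 10 ≡ 10 (mod 33) and 33 ∣ 66, we get k ≡ 10 (mod 33).

Only the converse holds.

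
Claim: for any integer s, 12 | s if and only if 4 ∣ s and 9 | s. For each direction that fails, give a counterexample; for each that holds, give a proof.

The forward direction fails; the converse holds.

[⇒] This fails: take s = 12. Certainly 12 ∣ 12, but 9 ∤ 12.

[⇐] Suppose 4 ∣ s and 9 ∣ s. Any common multiple of 4 and 9 is a multiple of their lcm; here gcd(4, 9) = 1, so lcm(4, 9) = 4·9 = 36, so 36 ∣ s. Since 12 ∣ 36, it follows that 12 ∣ s.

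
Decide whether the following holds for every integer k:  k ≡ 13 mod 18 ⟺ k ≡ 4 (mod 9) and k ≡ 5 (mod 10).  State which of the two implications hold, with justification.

Only the reverse direction holds.

Forward direction. This fails: k = 67 gives 67 ≡ 13 (mod 18) but 67 ≡ 7 (mod 10), so the conjunction on the right does not hold.

Converse. If k ≡ 4 (mod 9) and k ≡ 5 (mod 10), then by the Chinese remainder theorem k ≡ 85 (mod 90). Since 85 ≡ 13 (mod 18) and 18 ∣ 90, we get k ≡ 13 (mod 18).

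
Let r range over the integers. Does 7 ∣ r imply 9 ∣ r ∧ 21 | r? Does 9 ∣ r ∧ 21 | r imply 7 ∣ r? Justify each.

Only the reverse direction holds.

(⇒) This fails: take r = 7. Certainly 7 ∣ 7, but 9 ∤ 7.

(⇐) Suppose 9 ∣ r and 21 ∣ r. Any common multiple of 9 and 21 is a multiple of their lcm; here lcm(9, 21) = 9·21/gcd(9, 21) = 189/3 = 63, so 63 ∣ r. Since 7 ∣ 63, it follows that 7 ∣ r.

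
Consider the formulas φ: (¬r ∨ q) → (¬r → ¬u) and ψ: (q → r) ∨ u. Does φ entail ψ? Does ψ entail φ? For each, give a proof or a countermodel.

Forward direction. This fails. Under u = F, r = F, q = T, the left side is true but the right side is false.

Converse. This fails. Under u = T, r = F, q = F, the left side is false but the right side is true.

Neither direction holds.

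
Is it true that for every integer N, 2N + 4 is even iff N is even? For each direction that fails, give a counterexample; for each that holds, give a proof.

(⇒) This fails: take N = 5. Then 2N + 4 = 14, which is even, yet N = 5 is odd, not even.

(⇐) Suppose N is even. Since 2 is even, 2N is even for every N, so 2N + 4 has the same parity as 4, which is even. Hence 2N + 4 is even.

Only the converse holds.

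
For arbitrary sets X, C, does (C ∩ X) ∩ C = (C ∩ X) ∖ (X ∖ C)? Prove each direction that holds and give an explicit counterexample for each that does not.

Reverse inclusion. Let x ∈ (C ∩ X) ∖ (X ∖ C). Then x ∈ X ∩ C, from which x ∈ (C ∩ X) ∩ C.

Forward inclusion. Let x ∈ (C ∩ X) ∩ C. Then x ∈ X ∩ C, from which x ∈ (C ∩ X) ∖ (X ∖ C).

Both inclusions hold; the sets are equal.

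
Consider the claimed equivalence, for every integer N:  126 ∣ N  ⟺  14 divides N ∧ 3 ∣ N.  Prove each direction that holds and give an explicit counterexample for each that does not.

(⇒) holds; (⇐) fails.

(⟹) If 126 ∣ N, write N = 126q. Since 126 = 9·14, N = 14·(9q), so 14 ∣ N; and since 126 = 42·3, N = 3·(42q), so 3 ∣ N.

(⟸) This fails: take N = 42. Both 14 ∣ 42 and 3 ∣ 42, yet 42 is not a multiple of 126 (since 42 = 0·126 + 42), so 126 ∤ 42.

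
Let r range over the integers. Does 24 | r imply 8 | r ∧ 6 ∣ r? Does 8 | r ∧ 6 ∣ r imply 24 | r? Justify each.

Both directions hold; the statement is true.

[⇒] If 24 ∣ r, write r = 24q. Since 24 = 3·8, r = 8·(3q), so 8 ∣ r; and since 24 = 4·6, r = 6·(4q), so 6 ∣ r.

[⇐] Suppose 8 ∣ r and 6 ∣ r. Any common multiple of 8 and 6 is a multiple of their lcm; here lcm(8, 6) = 8·6/gcd(8, 6) = 48/2 = 24, so 24 ∣ r.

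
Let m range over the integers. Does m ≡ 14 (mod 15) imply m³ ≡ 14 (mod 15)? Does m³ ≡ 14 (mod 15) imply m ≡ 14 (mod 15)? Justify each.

Both implications hold.

(⇒) Suppose m ≡ 14 (mod 15). Write m = 15j + 14. Then (15j + 14)³ = 3375j³ + 9450j² + 8820j + 2744 = 15(225j³ + 630j² + 588j + 182) + 14, so m³ ≡ 14 (mod 15).

(⇐) Conversely, suppose m³ ≡ 14 (mod 15). The only residue r in {0, …, 14} with r³ ≡ 14 (mod 15) is r = 14, so m ≡ 14 (mod 15).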